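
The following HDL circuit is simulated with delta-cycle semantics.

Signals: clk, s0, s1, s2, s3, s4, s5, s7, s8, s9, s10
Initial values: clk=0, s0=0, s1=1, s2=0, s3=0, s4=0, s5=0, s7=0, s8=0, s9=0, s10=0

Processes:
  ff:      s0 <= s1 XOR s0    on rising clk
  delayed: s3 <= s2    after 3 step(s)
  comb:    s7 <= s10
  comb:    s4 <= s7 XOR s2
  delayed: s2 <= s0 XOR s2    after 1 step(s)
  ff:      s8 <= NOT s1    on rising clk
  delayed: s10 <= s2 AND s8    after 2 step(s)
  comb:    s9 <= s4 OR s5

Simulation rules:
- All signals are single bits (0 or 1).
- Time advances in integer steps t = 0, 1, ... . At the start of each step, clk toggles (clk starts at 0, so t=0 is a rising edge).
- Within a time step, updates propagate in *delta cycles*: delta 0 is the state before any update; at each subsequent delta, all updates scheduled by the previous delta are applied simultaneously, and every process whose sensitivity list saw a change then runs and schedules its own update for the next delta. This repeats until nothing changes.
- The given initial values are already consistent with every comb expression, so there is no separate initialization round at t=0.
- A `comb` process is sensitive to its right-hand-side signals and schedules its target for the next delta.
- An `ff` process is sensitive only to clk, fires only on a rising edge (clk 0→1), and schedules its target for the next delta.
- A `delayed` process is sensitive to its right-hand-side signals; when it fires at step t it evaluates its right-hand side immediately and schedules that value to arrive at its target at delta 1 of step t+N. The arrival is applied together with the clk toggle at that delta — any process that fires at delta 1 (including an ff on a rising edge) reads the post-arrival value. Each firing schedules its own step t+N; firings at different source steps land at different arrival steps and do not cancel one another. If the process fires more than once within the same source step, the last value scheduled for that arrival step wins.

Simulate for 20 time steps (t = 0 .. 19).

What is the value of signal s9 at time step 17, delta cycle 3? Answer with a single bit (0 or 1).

1

t=0 Δ0: s9=0 s3=0 s5=0 s2=0 s7=0 clk=0 s0=0 s4=0 s10=0 s1=1 s8=0
  Δ1: clk:0→1
  Δ2: s0:0→1
  (2Δ to stable)
t=1 Δ0: s9=0 s3=0 s5=0 s2=0 s7=0 clk=1 s0=1 s4=0 s10=0 s1=1 s8=0
  Δ1: s2:0→1, clk:1→0
  Δ2: s4:0→1
  Δ3: s9:0→1
  (3Δ to stable)
t=2 Δ0: s9=1 s3=0 s5=0 s2=1 s7=0 clk=0 s0=1 s4=1 s10=0 s1=1 s8=0
  Δ1: s2:1→0, clk:0→1
  Δ2: s0:1→0, s4:1→0
  Δ3: s9:1→0
  (3Δ to stable)
t=3 Δ0: s9=0 s3=0 s5=0 s2=0 s7=0 clk=1 s0=0 s4=0 s10=0 s1=1 s8=0
  Δ1: clk:1→0
  (1Δ to stable)
t=4 Δ0: s9=0 s3=0 s5=0 s2=0 s7=0 clk=0 s0=0 s4=0 s10=0 s1=1 s8=0
  Δ1: s3:0→1, clk:0→1
  Δ2: s0:0→1
  (2Δ to stable)
t=5 Δ0: s9=0 s3=1 s5=0 s2=0 s7=0 clk=1 s0=1 s4=0 s10=0 s1=1 s8=0
  Δ1: s3:1→0, s2:0→1, clk:1→0
  Δ2: s4:0→1
  Δ3: s9:0→1
  (3Δ to stable)
t=6 Δ0: s9=1 s3=0 s5=0 s2=1 s7=0 clk=0 s0=1 s4=1 s10=0 s1=1 s8=0
  Δ1: s2:1→0, clk:0→1
  Δ2: s0:1→0, s4:1→0
  Δ3: s9:1→0
  (3Δ to stable)
t=7 Δ0: s9=0 s3=0 s5=0 s2=0 s7=0 clk=1 s0=0 s4=0 s10=0 s1=1 s8=0
  Δ1: clk:1→0
  (1Δ to stable)
t=8 Δ0: s9=0 s3=0 s5=0 s2=0 s7=0 clk=0 s0=0 s4=0 s10=0 s1=1 s8=0
  Δ1: s3:0→1, clk:0→1
  Δ2: s0:0→1
  (2Δ to stable)
t=9 Δ0: s9=0 s3=1 s5=0 s2=0 s7=0 clk=1 s0=1 s4=0 s10=0 s1=1 s8=0
  Δ1: s3:1→0, s2:0→1, clk:1→0
  Δ2: s4:0→1
  Δ3: s9:0→1
  (3Δ to stable)
t=10 Δ0: s9=1 s3=0 s5=0 s2=1 s7=0 clk=0 s0=1 s4=1 s10=0 s1=1 s8=0
  Δ1: s2:1→0, clk:0→1
  Δ2: s0:1→0, s4:1→0
  Δ3: s9:1→0
  (3Δ to stable)
t=11 Δ0: s9=0 s3=0 s5=0 s2=0 s7=0 clk=1 s0=0 s4=0 s10=0 s1=1 s8=0
  Δ1: clk:1→0
  (1Δ to stable)
t=12 Δ0: s9=0 s3=0 s5=0 s2=0 s7=0 clk=0 s0=0 s4=0 s10=0 s1=1 s8=0
  Δ1: s3:0→1, clk:0→1
  Δ2: s0:0→1
  (2Δ to stable)
t=13 Δ0: s9=0 s3=1 s5=0 s2=0 s7=0 clk=1 s0=1 s4=0 s10=0 s1=1 s8=0
  Δ1: s3:1→0, s2:0→1, clk:1→0
  Δ2: s4:0→1
  Δ3: s9:0→1
  (3Δ to stable)
t=14 Δ0: s9=1 s3=0 s5=0 s2=1 s7=0 clk=0 s0=1 s4=1 s10=0 s1=1 s8=0
  Δ1: s2:1→0, clk:0→1
  Δ2: s0:1→0, s4:1→0
  Δ3: s9:1→0
  (3Δ to stable)
t=15 Δ0: s9=0 s3=0 s5=0 s2=0 s7=0 clk=1 s0=0 s4=0 s10=0 s1=1 s8=0
  Δ1: clk:1→0
  (1Δ to stable)
t=16 Δ0: s9=0 s3=0 s5=0 s2=0 s7=0 clk=0 s0=0 s4=0 s10=0 s1=1 s8=0
  Δ1: s3:0→1, clk:0→1
  Δ2: s0:0→1
  (2Δ to stable)
t=17 Δ0: s9=0 s3=1 s5=0 s2=0 s7=0 clk=1 s0=1 s4=0 s10=0 s1=1 s8=0
  Δ1: s3:1→0, s2:0→1, clk:1→0
  Δ2: s4:0→1
  Δ3: s9:0→1
  (3Δ to stable)
t=18 Δ0: s9=1 s3=0 s5=0 s2=1 s7=0 clk=0 s0=1 s4=1 s10=0 s1=1 s8=0
  Δ1: s2:1→0, clk:0→1
  Δ2: s0:1→0, s4:1→0
  Δ3: s9:1→0
  (3Δ to stable)
t=19 Δ0: s9=0 s3=0 s5=0 s2=0 s7=0 clk=1 s0=0 s4=0 s10=0 s1=1 s8=0
  Δ1: clk:1→0
  (1Δ to stable)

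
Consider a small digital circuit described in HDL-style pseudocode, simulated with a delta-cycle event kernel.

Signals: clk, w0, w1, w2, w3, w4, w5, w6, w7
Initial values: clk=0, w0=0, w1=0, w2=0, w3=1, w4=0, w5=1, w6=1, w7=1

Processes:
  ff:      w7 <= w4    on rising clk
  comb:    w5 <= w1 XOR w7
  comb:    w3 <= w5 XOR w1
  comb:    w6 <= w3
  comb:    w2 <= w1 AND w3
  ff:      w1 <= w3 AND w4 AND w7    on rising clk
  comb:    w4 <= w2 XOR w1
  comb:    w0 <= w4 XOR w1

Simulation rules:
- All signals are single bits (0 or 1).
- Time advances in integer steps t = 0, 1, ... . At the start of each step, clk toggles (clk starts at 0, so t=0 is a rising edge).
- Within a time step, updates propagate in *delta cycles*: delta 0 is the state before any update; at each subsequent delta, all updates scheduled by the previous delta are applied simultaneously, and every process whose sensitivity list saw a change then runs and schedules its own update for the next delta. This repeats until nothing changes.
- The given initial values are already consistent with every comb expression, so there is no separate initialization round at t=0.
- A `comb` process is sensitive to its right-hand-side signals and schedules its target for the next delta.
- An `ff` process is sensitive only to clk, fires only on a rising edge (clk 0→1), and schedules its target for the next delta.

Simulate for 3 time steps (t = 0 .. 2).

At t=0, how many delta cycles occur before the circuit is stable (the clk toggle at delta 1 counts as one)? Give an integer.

5

[bits: w1,w6,w4,clk,w7,w2,w3,w0,w5]
t=0: Δ0=010010101 Δ1=010110101 Δ2=010100101 Δ3=010100100 Δ4=010100000 Δ5=000100000 | 5Δ
t=1: Δ0=000100000 Δ1=000000000 | 1Δ
t=2: Δ0=000000000 Δ1=000100000 | 1Δ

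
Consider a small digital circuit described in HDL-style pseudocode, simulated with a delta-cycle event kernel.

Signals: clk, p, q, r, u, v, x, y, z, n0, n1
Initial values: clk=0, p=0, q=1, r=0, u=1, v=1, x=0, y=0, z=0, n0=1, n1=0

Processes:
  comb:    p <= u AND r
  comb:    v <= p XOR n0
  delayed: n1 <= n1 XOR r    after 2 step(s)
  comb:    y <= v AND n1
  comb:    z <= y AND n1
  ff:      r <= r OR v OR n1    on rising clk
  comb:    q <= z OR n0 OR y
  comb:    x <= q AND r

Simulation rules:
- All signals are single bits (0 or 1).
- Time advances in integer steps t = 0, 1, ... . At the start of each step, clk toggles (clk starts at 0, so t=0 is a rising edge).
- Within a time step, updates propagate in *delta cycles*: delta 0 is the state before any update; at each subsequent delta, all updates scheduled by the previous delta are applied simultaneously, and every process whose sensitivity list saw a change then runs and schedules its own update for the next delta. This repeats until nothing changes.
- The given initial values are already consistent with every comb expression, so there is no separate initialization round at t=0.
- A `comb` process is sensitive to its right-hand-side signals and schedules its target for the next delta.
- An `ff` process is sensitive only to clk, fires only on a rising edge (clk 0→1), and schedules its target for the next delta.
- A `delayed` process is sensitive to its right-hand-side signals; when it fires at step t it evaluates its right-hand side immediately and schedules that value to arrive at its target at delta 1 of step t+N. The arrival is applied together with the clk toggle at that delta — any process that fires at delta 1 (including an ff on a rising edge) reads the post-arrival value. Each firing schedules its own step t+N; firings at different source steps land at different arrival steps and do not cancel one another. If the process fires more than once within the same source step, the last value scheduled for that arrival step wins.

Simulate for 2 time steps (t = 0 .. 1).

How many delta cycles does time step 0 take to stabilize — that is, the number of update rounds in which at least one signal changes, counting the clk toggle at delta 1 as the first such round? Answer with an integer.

t0.Δ0 v=1 z=0 q=1 clk=0 p=0 n0=1 x=0 y=0 n1=0 u=1 r=0
t0.Δ1 v=1 z=0 q=1 clk=1 p=0 n0=1 x=0 y=0 n1=0 u=1 r=0
t0.Δ2 v=1 z=0 q=1 clk=1 p=0 n0=1 x=0 y=0 n1=0 u=1 r=1
t0.Δ3 v=1 z=0 q=1 clk=1 p=1 n0=1 x=1 y=0 n1=0 u=1 r=1
t0.Δ4 v=0 z=0 q=1 clk=1 p=1 n0=1 x=1 y=0 n1=0 u=1 r=1
t1.Δ0 v=0 z=0 q=1 clk=1 p=1 n0=1 x=1 y=0 n1=0 u=1 r=1
t1.Δ1 v=0 z=0 q=1 clk=0 p=1 n0=1 x=1 y=0 n1=0 u=1 r=1

4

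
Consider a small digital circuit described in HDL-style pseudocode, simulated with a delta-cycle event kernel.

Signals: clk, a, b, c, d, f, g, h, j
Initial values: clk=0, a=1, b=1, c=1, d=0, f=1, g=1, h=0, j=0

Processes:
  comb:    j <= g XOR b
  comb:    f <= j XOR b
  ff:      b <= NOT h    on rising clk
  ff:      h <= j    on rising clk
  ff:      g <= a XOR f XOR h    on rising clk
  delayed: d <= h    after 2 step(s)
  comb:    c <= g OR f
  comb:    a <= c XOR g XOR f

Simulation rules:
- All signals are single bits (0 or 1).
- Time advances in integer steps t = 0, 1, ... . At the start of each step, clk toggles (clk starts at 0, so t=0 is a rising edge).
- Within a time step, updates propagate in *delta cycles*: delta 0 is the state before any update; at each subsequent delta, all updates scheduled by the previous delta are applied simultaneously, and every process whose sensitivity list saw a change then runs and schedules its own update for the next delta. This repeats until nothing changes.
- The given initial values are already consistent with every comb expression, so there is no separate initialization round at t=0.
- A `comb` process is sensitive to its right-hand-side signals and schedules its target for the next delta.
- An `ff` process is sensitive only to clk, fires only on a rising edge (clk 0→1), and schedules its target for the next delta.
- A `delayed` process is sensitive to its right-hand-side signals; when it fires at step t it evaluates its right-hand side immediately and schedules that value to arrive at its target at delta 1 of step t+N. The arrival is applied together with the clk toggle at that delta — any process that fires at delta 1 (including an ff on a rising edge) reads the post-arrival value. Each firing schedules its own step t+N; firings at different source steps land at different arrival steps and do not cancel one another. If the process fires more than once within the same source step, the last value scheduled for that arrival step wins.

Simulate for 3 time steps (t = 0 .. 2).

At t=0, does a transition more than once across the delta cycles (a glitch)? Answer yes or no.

yes

[bits: c,j,d,g,b,a,h,clk,f]
t=0: Δ0=100111001 Δ1=100111011 Δ2=100011011 Δ3=110010011 Δ4=110010010 Δ5=010011010 Δ6=010010010 | 6Δ
t=1: Δ0=010010010 Δ1=010010000 | 1Δ
t=2: Δ0=010010000 Δ1=010010010 Δ2=010010110 | 2Δ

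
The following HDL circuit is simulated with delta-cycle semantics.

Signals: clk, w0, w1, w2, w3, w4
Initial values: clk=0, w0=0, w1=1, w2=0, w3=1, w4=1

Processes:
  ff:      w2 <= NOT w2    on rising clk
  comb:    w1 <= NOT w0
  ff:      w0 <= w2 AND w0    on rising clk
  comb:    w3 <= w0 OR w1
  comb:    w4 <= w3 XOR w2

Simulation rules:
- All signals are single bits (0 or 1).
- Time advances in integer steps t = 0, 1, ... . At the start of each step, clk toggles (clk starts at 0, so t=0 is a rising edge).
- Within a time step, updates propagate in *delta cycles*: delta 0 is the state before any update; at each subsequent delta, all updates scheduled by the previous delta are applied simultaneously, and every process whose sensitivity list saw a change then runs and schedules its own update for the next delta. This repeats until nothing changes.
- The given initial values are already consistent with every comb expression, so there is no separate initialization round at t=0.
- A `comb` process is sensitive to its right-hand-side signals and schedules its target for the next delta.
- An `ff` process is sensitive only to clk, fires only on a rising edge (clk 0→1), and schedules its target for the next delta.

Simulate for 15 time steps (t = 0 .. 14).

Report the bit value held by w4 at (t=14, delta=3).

t=0 Δ0: clk=0 w2=0 w1=1 w3=1 w4=1 w0=0
  Δ1: clk:0→1
  Δ2: w2:0→1
  Δ3: w4:1→0
  (3Δ to stable)
t=1 Δ0: clk=1 w2=1 w1=1 w3=1 w4=0 w0=0
  Δ1: clk:1→0
  (1Δ to stable)
t=2 Δ0: clk=0 w2=1 w1=1 w3=1 w4=0 w0=0
  Δ1: clk:0→1
  Δ2: w2:1→0
  Δ3: w4:0→1
  (3Δ to stable)
t=3 Δ0: clk=1 w2=0 w1=1 w3=1 w4=1 w0=0
  Δ1: clk:1→0
  (1Δ to stable)
t=4 Δ0: clk=0 w2=0 w1=1 w3=1 w4=1 w0=0
  Δ1: clk:0→1
  Δ2: w2:0→1
  Δ3: w4:1→0
  (3Δ to stable)
t=5 Δ0: clk=1 w2=1 w1=1 w3=1 w4=0 w0=0
  Δ1: clk:1→0
  (1Δ to stable)
t=6 Δ0: clk=0 w2=1 w1=1 w3=1 w4=0 w0=0
  Δ1: clk:0→1
  Δ2: w2:1→0
  Δ3: w4:0→1
  (3Δ to stable)
t=7 Δ0: clk=1 w2=0 w1=1 w3=1 w4=1 w0=0
  Δ1: clk:1→0
  (1Δ to stable)
t=8 Δ0: clk=0 w2=0 w1=1 w3=1 w4=1 w0=0
  Δ1: clk:0→1
  Δ2: w2:0→1
  Δ3: w4:1→0
  (3Δ to stable)
t=9 Δ0: clk=1 w2=1 w1=1 w3=1 w4=0 w0=0
  Δ1: clk:1→0
  (1Δ to stable)
t=10 Δ0: clk=0 w2=1 w1=1 w3=1 w4=0 w0=0
  Δ1: clk:0→1
  Δ2: w2:1→0
  Δ3: w4:0→1
  (3Δ to stable)
t=11 Δ0: clk=1 w2=0 w1=1 w3=1 w4=1 w0=0
  Δ1: clk:1→0
  (1Δ to stable)
t=12 Δ0: clk=0 w2=0 w1=1 w3=1 w4=1 w0=0
  Δ1: clk:0→1
  Δ2: w2:0→1
  Δ3: w4:1→0
  (3Δ to stable)
t=13 Δ0: clk=1 w2=1 w1=1 w3=1 w4=0 w0=0
  Δ1: clk:1→0
  (1Δ to stable)
t=14 Δ0: clk=0 w2=1 w1=1 w3=1 w4=0 w0=0
  Δ1: clk:0→1
  Δ2: w2:1→0
  Δ3: w4:0→1
  (3Δ to stable)

1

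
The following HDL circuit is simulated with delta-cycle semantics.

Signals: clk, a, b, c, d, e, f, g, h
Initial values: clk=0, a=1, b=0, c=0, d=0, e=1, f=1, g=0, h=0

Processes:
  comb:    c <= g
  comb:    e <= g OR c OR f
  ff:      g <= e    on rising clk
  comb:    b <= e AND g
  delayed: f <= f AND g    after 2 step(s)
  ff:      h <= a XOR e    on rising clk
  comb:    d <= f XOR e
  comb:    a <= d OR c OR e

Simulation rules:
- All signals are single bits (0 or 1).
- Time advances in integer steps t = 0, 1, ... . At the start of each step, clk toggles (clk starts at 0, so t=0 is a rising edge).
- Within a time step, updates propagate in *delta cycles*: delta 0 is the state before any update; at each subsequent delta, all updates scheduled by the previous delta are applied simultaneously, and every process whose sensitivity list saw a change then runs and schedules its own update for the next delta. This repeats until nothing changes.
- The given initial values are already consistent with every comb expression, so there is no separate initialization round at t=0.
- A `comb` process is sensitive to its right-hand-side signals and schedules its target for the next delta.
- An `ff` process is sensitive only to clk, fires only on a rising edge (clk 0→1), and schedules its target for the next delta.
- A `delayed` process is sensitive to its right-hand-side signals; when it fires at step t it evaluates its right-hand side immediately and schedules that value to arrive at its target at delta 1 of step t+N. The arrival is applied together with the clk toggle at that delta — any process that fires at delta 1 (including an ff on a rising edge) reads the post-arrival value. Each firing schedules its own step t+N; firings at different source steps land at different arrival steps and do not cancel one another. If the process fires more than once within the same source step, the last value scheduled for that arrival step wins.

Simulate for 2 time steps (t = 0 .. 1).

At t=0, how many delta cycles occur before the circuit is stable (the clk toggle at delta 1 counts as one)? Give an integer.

3

t0.Δ0 b=0 clk=0 d=0 f=1 a=1 g=0 c=0 h=0 e=1
t0.Δ1 b=0 clk=1 d=0 f=1 a=1 g=0 c=0 h=0 e=1
t0.Δ2 b=0 clk=1 d=0 f=1 a=1 g=1 c=0 h=0 e=1
t0.Δ3 b=1 clk=1 d=0 f=1 a=1 g=1 c=1 h=0 e=1
t1.Δ0 b=1 clk=1 d=0 f=1 a=1 g=1 c=1 h=0 e=1
t1.Δ1 b=1 clk=0 d=0 f=1 a=1 g=1 c=1 h=0 e=1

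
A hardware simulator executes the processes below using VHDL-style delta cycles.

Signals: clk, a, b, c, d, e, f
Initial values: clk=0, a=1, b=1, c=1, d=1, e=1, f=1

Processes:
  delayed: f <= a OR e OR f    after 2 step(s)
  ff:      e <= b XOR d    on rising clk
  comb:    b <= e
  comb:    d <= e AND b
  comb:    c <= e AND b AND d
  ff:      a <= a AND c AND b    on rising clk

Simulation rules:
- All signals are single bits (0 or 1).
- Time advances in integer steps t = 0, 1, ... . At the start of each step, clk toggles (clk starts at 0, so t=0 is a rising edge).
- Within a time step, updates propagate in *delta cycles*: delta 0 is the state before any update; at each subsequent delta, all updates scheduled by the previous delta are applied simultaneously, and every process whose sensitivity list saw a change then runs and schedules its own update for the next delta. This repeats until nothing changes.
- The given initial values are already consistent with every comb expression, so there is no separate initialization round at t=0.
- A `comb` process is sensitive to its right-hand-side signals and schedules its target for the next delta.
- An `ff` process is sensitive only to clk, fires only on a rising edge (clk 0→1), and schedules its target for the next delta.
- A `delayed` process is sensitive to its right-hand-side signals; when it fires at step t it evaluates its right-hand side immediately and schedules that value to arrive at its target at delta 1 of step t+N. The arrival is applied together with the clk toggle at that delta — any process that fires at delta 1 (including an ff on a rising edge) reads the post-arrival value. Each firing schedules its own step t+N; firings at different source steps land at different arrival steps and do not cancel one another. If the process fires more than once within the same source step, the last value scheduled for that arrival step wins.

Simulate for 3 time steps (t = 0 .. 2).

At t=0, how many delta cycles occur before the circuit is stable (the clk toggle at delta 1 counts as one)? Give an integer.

t0.Δ0 e=1 f=1 clk=0 a=1 b=1 d=1 c=1
t0.Δ1 e=1 f=1 clk=1 a=1 b=1 d=1 c=1
t0.Δ2 e=0 f=1 clk=1 a=1 b=1 d=1 c=1
t0.Δ3 e=0 f=1 clk=1 a=1 b=0 d=0 c=0
t1.Δ0 e=0 f=1 clk=1 a=1 b=0 d=0 c=0
t1.Δ1 e=0 f=1 clk=0 a=1 b=0 d=0 c=0
t2.Δ0 e=0 f=1 clk=0 a=1 b=0 d=0 c=0
t2.Δ1 e=0 f=1 clk=1 a=1 b=0 d=0 c=0
t2.Δ2 e=0 f=1 clk=1 a=0 b=0 d=0 c=0

3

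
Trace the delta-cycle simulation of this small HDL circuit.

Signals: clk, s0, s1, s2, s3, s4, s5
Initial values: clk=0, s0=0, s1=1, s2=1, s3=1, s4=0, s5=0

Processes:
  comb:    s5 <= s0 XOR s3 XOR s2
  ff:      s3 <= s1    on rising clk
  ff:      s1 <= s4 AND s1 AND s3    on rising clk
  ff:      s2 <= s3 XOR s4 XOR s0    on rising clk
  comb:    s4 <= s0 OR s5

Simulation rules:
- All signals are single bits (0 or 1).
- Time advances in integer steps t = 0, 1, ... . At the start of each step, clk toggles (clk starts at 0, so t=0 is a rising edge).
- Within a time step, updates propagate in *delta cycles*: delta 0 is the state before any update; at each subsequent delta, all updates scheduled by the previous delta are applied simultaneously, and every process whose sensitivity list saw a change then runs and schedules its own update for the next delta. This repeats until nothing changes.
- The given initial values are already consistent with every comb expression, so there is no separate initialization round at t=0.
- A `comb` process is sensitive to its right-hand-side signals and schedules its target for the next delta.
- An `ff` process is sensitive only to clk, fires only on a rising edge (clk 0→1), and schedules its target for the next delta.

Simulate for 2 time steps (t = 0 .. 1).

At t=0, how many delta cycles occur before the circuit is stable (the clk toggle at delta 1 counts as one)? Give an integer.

t0.Δ0 s5=0 s3=1 s2=1 s0=0 clk=0 s1=1 s4=0
t0.Δ1 s5=0 s3=1 s2=1 s0=0 clk=1 s1=1 s4=0
t0.Δ2 s5=0 s3=1 s2=1 s0=0 clk=1 s1=0 s4=0
t1.Δ0 s5=0 s3=1 s2=1 s0=0 clk=1 s1=0 s4=0
t1.Δ1 s5=0 s3=1 s2=1 s0=0 clk=0 s1=0 s4=0

2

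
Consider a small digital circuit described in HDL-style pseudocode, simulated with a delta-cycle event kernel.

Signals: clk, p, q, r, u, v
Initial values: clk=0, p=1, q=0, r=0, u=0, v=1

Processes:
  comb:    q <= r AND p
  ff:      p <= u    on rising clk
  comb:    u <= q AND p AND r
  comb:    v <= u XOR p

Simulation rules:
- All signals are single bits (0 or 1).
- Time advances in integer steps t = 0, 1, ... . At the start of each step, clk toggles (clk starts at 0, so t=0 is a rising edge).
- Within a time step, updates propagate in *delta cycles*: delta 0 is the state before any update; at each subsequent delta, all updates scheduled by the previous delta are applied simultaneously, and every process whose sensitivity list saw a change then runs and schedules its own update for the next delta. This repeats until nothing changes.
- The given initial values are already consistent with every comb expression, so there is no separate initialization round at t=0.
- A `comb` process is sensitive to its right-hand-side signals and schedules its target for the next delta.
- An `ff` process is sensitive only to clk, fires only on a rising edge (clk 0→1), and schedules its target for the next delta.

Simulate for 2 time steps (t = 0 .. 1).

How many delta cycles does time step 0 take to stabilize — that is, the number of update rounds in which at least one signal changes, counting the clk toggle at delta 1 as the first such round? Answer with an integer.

3

t0.Δ0 p=1 q=0 v=1 r=0 u=0 clk=0
t0.Δ1 p=1 q=0 v=1 r=0 u=0 clk=1
t0.Δ2 p=0 q=0 v=1 r=0 u=0 clk=1
t0.Δ3 p=0 q=0 v=0 r=0 u=0 clk=1
t1.Δ0 p=0 q=0 v=0 r=0 u=0 clk=1
t1.Δ1 p=0 q=0 v=0 r=0 u=0 clk=0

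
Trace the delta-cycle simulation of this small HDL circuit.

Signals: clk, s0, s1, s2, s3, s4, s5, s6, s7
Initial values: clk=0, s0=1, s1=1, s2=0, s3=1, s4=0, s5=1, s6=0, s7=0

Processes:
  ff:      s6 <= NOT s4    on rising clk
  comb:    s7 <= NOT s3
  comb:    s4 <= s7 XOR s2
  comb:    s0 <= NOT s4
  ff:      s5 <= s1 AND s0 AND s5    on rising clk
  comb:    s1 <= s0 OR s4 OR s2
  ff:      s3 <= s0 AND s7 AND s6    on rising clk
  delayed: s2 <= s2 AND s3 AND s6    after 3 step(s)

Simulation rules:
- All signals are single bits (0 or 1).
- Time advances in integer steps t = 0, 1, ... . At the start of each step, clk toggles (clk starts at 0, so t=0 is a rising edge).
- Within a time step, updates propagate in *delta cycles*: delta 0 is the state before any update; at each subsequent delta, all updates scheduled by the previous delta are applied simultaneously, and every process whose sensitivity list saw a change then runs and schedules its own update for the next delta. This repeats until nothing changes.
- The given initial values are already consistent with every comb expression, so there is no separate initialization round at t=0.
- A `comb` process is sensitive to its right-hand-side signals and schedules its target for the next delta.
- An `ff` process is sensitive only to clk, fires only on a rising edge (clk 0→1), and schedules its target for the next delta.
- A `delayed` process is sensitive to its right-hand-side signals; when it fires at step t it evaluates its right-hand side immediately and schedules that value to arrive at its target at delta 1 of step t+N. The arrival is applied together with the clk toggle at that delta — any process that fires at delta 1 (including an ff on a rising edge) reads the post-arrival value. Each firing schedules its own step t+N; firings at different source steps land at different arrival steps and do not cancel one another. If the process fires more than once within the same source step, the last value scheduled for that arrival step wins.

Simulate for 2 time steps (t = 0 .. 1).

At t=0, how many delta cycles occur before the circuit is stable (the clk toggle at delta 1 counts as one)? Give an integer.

5

t=0 Δ0: s4=0 clk=0 s1=1 s7=0 s0=1 s6=0 s2=0 s3=1 s5=1
  Δ1: clk:0→1
  Δ2: s6:0→1, s3:1→0
  Δ3: s7:0→1
  Δ4: s4:0→1
  Δ5: s0:1→0
  (5Δ to stable)
t=1 Δ0: s4=1 clk=1 s1=1 s7=1 s0=0 s6=1 s2=0 s3=0 s5=1
  Δ1: clk:1→0
  (1Δ to stable)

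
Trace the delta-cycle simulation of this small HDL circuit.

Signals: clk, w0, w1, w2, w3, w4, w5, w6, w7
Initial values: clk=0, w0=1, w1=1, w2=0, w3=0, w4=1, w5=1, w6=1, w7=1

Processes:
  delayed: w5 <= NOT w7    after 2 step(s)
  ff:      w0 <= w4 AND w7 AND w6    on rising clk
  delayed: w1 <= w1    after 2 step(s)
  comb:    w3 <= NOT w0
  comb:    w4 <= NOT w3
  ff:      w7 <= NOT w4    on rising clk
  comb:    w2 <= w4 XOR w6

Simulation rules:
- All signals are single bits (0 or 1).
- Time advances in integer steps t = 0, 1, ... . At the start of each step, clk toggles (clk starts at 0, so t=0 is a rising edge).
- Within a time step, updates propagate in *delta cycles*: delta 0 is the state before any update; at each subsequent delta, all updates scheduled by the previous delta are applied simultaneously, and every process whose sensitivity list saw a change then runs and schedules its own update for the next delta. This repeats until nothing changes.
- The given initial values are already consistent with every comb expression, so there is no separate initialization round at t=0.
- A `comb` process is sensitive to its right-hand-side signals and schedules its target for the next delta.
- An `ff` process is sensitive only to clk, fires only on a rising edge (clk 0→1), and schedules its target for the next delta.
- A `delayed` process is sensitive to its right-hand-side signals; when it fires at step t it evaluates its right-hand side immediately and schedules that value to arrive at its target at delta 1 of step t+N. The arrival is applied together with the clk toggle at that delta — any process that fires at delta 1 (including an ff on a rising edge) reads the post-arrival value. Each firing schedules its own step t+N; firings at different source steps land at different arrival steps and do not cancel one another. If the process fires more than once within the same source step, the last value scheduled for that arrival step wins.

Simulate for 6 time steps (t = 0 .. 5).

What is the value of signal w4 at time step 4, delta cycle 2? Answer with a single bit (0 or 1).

t=0 Δ0: clk=0 w1=1 w2=0 w7=1 w0=1 w5=1 w6=1 w3=0 w4=1
  Δ1: clk:0→1
  Δ2: w7:1→0
  (2Δ to stable)
t=1 Δ0: clk=1 w1=1 w2=0 w7=0 w0=1 w5=1 w6=1 w3=0 w4=1
  Δ1: clk:1→0
  (1Δ to stable)
t=2 Δ0: clk=0 w1=1 w2=0 w7=0 w0=1 w5=1 w6=1 w3=0 w4=1
  Δ1: clk:0→1
  Δ2: w0:1→0
  Δ3: w3:0→1
  Δ4: w4:1→0
  Δ5: w2:0→1
  (5Δ to stable)
t=3 Δ0: clk=1 w1=1 w2=1 w7=0 w0=0 w5=1 w6=1 w3=1 w4=0
  Δ1: clk:1→0
  (1Δ to stable)
t=4 Δ0: clk=0 w1=1 w2=1 w7=0 w0=0 w5=1 w6=1 w3=1 w4=0
  Δ1: clk:0→1
  Δ2: w7:0→1
  (2Δ to stable)
t=5 Δ0: clk=1 w1=1 w2=1 w7=1 w0=0 w5=1 w6=1 w3=1 w4=0
  Δ1: clk:1→0
  (1Δ to stable)

0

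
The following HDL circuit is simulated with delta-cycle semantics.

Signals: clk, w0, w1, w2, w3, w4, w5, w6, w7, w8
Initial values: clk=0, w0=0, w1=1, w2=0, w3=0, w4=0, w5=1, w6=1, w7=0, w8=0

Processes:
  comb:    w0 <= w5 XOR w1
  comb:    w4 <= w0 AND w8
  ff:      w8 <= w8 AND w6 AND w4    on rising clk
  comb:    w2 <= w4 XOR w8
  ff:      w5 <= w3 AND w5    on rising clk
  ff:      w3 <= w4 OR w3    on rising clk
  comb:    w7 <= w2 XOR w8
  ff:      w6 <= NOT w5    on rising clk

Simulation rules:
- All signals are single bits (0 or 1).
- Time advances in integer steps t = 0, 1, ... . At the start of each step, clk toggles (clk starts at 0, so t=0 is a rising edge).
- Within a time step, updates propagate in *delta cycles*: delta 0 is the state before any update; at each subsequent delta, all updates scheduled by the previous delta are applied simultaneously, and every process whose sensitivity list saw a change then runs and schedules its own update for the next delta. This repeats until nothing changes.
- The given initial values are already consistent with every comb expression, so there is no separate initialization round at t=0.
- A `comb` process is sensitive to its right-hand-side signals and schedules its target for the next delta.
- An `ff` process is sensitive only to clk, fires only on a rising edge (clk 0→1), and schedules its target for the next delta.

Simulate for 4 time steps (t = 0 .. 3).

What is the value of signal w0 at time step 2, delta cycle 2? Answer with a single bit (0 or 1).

1

t0.Δ0 w3=0 w7=0 w0=0 w8=0 w6=1 w4=0 w2=0 w1=1 w5=1 clk=0
t0.Δ1 w3=0 w7=0 w0=0 w8=0 w6=1 w4=0 w2=0 w1=1 w5=1 clk=1
t0.Δ2 w3=0 w7=0 w0=0 w8=0 w6=0 w4=0 w2=0 w1=1 w5=0 clk=1
t0.Δ3 w3=0 w7=0 w0=1 w8=0 w6=0 w4=0 w2=0 w1=1 w5=0 clk=1
t1.Δ0 w3=0 w7=0 w0=1 w8=0 w6=0 w4=0 w2=0 w1=1 w5=0 clk=1
t1.Δ1 w3=0 w7=0 w0=1 w8=0 w6=0 w4=0 w2=0 w1=1 w5=0 clk=0
t2.Δ0 w3=0 w7=0 w0=1 w8=0 w6=0 w4=0 w2=0 w1=1 w5=0 clk=0
t2.Δ1 w3=0 w7=0 w0=1 w8=0 w6=0 w4=0 w2=0 w1=1 w5=0 clk=1
t2.Δ2 w3=0 w7=0 w0=1 w8=0 w6=1 w4=0 w2=0 w1=1 w5=0 clk=1
t3.Δ0 w3=0 w7=0 w0=1 w8=0 w6=1 w4=0 w2=0 w1=1 w5=0 clk=1
t3.Δ1 w3=0 w7=0 w0=1 w8=0 w6=1 w4=0 w2=0 w1=1 w5=0 clk=0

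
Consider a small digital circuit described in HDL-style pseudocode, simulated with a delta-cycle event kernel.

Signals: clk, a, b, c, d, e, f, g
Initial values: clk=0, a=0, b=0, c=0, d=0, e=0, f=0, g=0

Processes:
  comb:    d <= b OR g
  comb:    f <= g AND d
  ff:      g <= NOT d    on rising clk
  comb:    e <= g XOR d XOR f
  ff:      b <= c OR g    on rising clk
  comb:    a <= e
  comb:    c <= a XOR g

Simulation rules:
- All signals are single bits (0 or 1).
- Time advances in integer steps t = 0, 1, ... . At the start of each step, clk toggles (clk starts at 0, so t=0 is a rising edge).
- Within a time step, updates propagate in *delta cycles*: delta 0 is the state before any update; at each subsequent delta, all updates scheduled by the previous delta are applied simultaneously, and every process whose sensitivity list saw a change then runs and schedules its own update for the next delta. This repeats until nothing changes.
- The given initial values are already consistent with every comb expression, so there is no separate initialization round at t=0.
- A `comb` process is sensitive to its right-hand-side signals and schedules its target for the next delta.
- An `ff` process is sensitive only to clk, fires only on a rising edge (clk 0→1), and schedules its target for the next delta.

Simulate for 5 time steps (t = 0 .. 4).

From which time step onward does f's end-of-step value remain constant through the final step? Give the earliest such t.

2

t=0 Δ0: g=0 d=0 clk=0 b=0 c=0 f=0 a=0 e=0
  Δ1: clk:0→1
  Δ2: g:0→1
  Δ3: d:0→1, c:0→1, e:0→1
  Δ4: f:0→1, a:0→1, e:1→0
  Δ5: c:1→0, a:1→0, e:0→1
  Δ6: c:0→1, a:0→1
  Δ7: c:1→0
  (7Δ to stable)
t=1 Δ0: g=1 d=1 clk=1 b=0 c=0 f=1 a=1 e=1
  Δ1: clk:1→0
  (1Δ to stable)
t=2 Δ0: g=1 d=1 clk=0 b=0 c=0 f=1 a=1 e=1
  Δ1: clk:0→1
  Δ2: g:1→0, b:0→1
  Δ3: c:0→1, f:1→0, e:1→0
  Δ4: a:1→0, e:0→1
  Δ5: c:1→0, a:0→1
  Δ6: c:0→1
  (6Δ to stable)
t=3 Δ0: g=0 d=1 clk=1 b=1 c=1 f=0 a=1 e=1
  Δ1: clk:1→0
  (1Δ to stable)
t=4 Δ0: g=0 d=1 clk=0 b=1 c=1 f=0 a=1 e=1
  Δ1: clk:0→1
  (1Δ to stable)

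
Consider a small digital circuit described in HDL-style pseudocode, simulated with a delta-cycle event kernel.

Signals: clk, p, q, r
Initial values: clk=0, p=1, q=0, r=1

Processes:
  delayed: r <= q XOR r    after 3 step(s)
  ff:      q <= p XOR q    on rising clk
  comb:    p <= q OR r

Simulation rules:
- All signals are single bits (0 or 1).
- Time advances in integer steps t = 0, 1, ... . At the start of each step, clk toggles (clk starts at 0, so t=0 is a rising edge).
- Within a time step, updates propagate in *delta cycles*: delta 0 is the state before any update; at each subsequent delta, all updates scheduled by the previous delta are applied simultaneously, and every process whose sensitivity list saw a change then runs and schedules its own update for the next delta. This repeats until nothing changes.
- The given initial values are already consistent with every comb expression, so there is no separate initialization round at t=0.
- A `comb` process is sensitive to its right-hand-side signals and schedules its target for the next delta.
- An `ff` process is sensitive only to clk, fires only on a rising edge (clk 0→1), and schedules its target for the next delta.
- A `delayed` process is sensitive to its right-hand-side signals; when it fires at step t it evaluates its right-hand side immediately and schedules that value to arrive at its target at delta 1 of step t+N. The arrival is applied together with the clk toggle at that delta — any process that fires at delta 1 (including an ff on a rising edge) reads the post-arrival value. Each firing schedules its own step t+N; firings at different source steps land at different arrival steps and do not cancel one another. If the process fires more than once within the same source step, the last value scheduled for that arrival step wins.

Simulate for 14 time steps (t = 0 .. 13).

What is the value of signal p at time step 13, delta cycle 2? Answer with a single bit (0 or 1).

t=0 Δ0: clk=0 r=1 q=0 p=1
  Δ1: clk:0→1
  Δ2: q:0→1
  (2Δ to stable)
t=1 Δ0: clk=1 r=1 q=1 p=1
  Δ1: clk:1→0
  (1Δ to stable)
t=2 Δ0: clk=0 r=1 q=1 p=1
  Δ1: clk:0→1
  Δ2: q:1→0
  (2Δ to stable)
t=3 Δ0: clk=1 r=1 q=0 p=1
  Δ1: clk:1→0, r:1→0
  Δ2: p:1→0
  (2Δ to stable)
t=4 Δ0: clk=0 r=0 q=0 p=0
  Δ1: clk:0→1
  (1Δ to stable)
t=5 Δ0: clk=1 r=0 q=0 p=0
  Δ1: clk:1→0, r:0→1
  Δ2: p:0→1
  (2Δ to stable)
t=6 Δ0: clk=0 r=1 q=0 p=1
  Δ1: clk:0→1, r:1→0
  Δ2: q:0→1, p:1→0
  Δ3: p:0→1
  (3Δ to stable)
t=7 Δ0: clk=1 r=0 q=1 p=1
  Δ1: clk:1→0
  (1Δ to stable)
t=8 Δ0: clk=0 r=0 q=1 p=1
  Δ1: clk:0→1, r:0→1
  Δ2: q:1→0
  (2Δ to stable)
t=9 Δ0: clk=1 r=1 q=0 p=1
  Δ1: clk:1→0
  (1Δ to stable)
t=10 Δ0: clk=0 r=1 q=0 p=1
  Δ1: clk:0→1
  Δ2: q:0→1
  (2Δ to stable)
t=11 Δ0: clk=1 r=1 q=1 p=1
  Δ1: clk:1→0
  (1Δ to stable)
t=12 Δ0: clk=0 r=1 q=1 p=1
  Δ1: clk:0→1
  Δ2: q:1→0
  (2Δ to stable)
t=13 Δ0: clk=1 r=1 q=0 p=1
  Δ1: clk:1→0, r:1→0
  Δ2: p:1→0
  (2Δ to stable)

0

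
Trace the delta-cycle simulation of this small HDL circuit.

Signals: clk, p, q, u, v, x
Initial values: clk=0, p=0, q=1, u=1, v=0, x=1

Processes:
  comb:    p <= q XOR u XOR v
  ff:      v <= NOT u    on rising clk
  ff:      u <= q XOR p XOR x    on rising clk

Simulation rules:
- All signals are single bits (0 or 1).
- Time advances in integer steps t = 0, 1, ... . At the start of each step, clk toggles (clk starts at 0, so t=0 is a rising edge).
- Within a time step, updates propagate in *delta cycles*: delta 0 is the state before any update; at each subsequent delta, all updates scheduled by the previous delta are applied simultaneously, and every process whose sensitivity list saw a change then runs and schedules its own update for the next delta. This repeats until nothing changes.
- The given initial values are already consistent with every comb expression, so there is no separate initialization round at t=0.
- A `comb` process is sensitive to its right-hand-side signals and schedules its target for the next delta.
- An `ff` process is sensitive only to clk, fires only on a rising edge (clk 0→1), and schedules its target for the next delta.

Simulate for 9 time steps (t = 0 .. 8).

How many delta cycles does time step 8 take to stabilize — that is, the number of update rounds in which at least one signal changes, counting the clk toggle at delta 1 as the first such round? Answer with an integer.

t=0 Δ0: p=0 q=1 clk=0 x=1 u=1 v=0
  Δ1: clk:0→1
  Δ2: u:1→0
  Δ3: p:0→1
  (3Δ to stable)
t=1 Δ0: p=1 q=1 clk=1 x=1 u=0 v=0
  Δ1: clk:1→0
  (1Δ to stable)
t=2 Δ0: p=1 q=1 clk=0 x=1 u=0 v=0
  Δ1: clk:0→1
  Δ2: u:0→1, v:0→1
  (2Δ to stable)
t=3 Δ0: p=1 q=1 clk=1 x=1 u=1 v=1
  Δ1: clk:1→0
  (1Δ to stable)
t=4 Δ0: p=1 q=1 clk=0 x=1 u=1 v=1
  Δ1: clk:0→1
  Δ2: v:1→0
  Δ3: p:1→0
  (3Δ to stable)
t=5 Δ0: p=0 q=1 clk=1 x=1 u=1 v=0
  Δ1: clk:1→0
  (1Δ to stable)
t=6 Δ0: p=0 q=1 clk=0 x=1 u=1 v=0
  Δ1: clk:0→1
  Δ2: u:1→0
  Δ3: p:0→1
  (3Δ to stable)
t=7 Δ0: p=1 q=1 clk=1 x=1 u=0 v=0
  Δ1: clk:1→0
  (1Δ to stable)
t=8 Δ0: p=1 q=1 clk=0 x=1 u=0 v=0
  Δ1: clk:0→1
  Δ2: u:0→1, v:0→1
  (2Δ to stable)

2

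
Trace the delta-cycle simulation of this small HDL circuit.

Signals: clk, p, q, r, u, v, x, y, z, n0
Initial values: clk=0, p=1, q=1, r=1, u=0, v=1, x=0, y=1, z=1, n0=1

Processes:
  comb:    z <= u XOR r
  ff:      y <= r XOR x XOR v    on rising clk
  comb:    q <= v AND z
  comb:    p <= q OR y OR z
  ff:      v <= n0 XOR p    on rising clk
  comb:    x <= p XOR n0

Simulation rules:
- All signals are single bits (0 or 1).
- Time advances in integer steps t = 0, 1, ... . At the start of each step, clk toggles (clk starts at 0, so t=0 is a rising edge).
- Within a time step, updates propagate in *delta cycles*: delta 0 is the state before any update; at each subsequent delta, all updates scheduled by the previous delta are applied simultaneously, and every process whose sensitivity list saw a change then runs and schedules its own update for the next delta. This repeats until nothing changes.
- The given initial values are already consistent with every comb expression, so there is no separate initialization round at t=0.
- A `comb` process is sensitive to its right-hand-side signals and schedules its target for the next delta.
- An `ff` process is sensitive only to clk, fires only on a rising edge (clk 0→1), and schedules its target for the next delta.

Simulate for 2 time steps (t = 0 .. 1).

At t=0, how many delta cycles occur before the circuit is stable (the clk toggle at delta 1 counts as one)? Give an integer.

3

[bits: u,p,v,y,z,n0,x,clk,q,r]
t=0: Δ0=0111110011 Δ1=0111110111 Δ2=0100110111 Δ3=0100110101 | 3Δ
t=1: Δ0=0100110101 Δ1=0100110001 | 1Δ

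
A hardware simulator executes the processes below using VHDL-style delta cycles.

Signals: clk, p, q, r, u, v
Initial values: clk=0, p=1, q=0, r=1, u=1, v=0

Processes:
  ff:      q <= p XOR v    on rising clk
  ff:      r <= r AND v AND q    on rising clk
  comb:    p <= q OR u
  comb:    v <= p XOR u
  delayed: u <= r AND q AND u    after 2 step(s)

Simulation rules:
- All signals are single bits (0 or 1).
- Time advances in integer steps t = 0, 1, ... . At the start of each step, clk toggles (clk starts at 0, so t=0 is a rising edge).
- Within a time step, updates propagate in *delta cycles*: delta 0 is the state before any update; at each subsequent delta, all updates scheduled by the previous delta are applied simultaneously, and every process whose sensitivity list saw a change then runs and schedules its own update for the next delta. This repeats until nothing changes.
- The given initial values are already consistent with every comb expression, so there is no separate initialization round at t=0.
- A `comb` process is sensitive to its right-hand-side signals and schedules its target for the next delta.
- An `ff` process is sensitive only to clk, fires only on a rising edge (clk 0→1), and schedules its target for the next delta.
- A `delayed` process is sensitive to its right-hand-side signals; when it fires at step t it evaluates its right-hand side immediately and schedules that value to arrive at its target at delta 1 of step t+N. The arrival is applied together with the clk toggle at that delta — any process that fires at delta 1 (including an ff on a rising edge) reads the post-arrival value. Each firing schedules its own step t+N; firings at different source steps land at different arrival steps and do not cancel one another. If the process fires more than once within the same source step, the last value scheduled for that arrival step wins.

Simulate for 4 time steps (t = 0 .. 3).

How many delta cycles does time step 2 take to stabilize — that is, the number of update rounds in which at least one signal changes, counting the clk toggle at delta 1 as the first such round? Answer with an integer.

2

t0.Δ0 u=1 v=0 p=1 clk=0 q=0 r=1
t0.Δ1 u=1 v=0 p=1 clk=1 q=0 r=1
t0.Δ2 u=1 v=0 p=1 clk=1 q=1 r=0
t1.Δ0 u=1 v=0 p=1 clk=1 q=1 r=0
t1.Δ1 u=1 v=0 p=1 clk=0 q=1 r=0
t2.Δ0 u=1 v=0 p=1 clk=0 q=1 r=0
t2.Δ1 u=0 v=0 p=1 clk=1 q=1 r=0
t2.Δ2 u=0 v=1 p=1 clk=1 q=1 r=0
t3.Δ0 u=0 v=1 p=1 clk=1 q=1 r=0
t3.Δ1 u=0 v=1 p=1 clk=0 q=1 r=0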